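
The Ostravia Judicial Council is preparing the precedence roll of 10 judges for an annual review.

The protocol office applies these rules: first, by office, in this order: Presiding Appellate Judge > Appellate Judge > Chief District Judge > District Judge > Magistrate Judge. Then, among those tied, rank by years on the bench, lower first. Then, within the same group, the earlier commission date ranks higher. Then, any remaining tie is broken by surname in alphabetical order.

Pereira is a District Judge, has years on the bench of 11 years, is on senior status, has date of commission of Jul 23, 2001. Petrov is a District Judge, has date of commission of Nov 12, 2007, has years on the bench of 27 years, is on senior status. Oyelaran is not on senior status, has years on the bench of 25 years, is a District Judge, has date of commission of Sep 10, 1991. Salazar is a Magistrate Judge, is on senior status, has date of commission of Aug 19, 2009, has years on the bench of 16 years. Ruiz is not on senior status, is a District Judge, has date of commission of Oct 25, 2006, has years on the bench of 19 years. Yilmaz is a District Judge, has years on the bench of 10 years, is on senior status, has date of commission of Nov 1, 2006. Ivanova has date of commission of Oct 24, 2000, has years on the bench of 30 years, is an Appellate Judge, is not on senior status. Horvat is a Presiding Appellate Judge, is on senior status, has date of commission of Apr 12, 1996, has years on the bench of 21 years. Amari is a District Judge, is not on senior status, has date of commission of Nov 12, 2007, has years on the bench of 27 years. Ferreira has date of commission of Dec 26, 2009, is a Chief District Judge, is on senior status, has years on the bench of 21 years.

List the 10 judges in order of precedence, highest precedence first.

Horvat, Ivanova, Ferreira, Yilmaz, Pereira, Ruiz, Oyelaran, Amari, Petrov, Salazar

By office: Horvat (Presiding Appellate Judge); then Ivanova (Appellate Judge); then Ferreira (Chief District Judge); then Yilmaz, Pereira, Ruiz, Oyelaran, Amari and Petrov (District Judge); then Salazar (Magistrate Judge).
Among Yilmaz, Pereira, Ruiz, Oyelaran, Amari and Petrov, by years on the bench (lower first): Yilmaz (10 years) before Pereira (11 years) before Ruiz (19 years) before Oyelaran (25 years) before Amari and Petrov (27 years).
Amari and Petrov both have date of commission Nov 12, 2007, so the next rule applies.
Among Amari and Petrov, alphabetically by surname: Amari before Petrov.
Full order: Horvat, Ivanova, Ferreira, Yilmaz, Pereira, Ruiz, Oyelaran, Amari, Petrov, Salazar.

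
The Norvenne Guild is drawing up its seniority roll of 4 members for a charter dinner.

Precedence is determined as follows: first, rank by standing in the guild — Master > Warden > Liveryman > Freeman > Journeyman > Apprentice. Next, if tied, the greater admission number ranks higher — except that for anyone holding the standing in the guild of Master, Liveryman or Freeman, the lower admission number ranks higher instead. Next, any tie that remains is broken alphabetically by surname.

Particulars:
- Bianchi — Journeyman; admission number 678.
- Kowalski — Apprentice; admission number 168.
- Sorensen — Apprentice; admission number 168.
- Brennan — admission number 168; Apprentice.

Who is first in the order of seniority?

By standing in the guild: Bianchi (Journeyman); then Brennan, Kowalski and Sorensen (Apprentice).
Brennan, Kowalski and Sorensen all have admission number 168, so the next rule applies.
Among Brennan, Kowalski and Sorensen, alphabetically by surname: Brennan before Kowalski before Sorensen.
Order: Bianchi, Brennan, Kowalski, Sorensen.

Bianchi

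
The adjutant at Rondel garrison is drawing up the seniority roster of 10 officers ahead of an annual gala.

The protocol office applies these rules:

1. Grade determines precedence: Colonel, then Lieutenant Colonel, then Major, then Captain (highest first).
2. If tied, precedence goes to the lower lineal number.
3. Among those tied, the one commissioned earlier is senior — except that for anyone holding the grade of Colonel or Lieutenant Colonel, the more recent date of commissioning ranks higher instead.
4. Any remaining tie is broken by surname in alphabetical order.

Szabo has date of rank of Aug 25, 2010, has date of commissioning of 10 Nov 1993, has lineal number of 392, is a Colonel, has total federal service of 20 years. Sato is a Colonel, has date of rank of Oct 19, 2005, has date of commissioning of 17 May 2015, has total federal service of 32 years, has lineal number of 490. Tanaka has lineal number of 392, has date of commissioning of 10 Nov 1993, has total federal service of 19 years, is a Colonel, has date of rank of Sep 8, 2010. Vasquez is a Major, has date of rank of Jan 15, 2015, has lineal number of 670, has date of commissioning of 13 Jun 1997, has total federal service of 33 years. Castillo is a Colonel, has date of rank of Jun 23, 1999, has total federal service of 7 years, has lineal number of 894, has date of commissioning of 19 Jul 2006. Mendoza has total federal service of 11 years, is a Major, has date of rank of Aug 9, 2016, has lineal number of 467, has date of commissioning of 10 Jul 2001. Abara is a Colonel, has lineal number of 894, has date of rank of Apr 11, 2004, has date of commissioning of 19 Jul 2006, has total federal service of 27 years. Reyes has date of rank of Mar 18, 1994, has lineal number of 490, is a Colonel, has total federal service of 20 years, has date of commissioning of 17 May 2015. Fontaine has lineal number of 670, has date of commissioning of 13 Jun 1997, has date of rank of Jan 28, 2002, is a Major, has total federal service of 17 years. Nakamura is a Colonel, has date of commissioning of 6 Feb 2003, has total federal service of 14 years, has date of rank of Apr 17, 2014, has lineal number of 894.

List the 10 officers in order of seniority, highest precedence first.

Szabo, Tanaka, Reyes, Sato, Abara, Castillo, Nakamura, Mendoza, Fontaine, Vasquez

By grade: Szabo, Tanaka, Reyes, Sato, Abara, Castillo and Nakamura (Colonel); then Mendoza, Fontaine and Vasquez (Major).
Among Szabo, Tanaka, Reyes, Sato, Abara, Castillo and Nakamura, by lineal number (lower first): Szabo and Tanaka (392) before Reyes and Sato (490) before Abara, Castillo and Nakamura (894).
Szabo and Tanaka both have date of commissioning 10 Nov 1993, so the next rule applies.
Among Szabo and Tanaka, alphabetically by surname: Szabo before Tanaka.
Reyes and Sato both have date of commissioning 17 May 2015, so the next rule applies.
Among Reyes and Sato, alphabetically by surname: Reyes before Sato.
Among Abara, Castillo and Nakamura, by date of commissioning (later first) (reversed rule for this group): Abara and Castillo (19 Jul 2006) before Nakamura (6 Feb 2003).
Among Abara and Castillo, alphabetically by surname: Abara before Castillo.
Among Mendoza, Fontaine and Vasquez, by lineal number (lower first): Mendoza (467) before Fontaine and Vasquez (670).
Fontaine and Vasquez both have date of commissioning 13 Jun 1997, so the next rule applies.
Among Fontaine and Vasquez, alphabetically by surname: Fontaine before Vasquez.
Full order: Szabo, Tanaka, Reyes, Sato, Abara, Castillo, Nakamura, Mendoza, Fontaine, Vasquez.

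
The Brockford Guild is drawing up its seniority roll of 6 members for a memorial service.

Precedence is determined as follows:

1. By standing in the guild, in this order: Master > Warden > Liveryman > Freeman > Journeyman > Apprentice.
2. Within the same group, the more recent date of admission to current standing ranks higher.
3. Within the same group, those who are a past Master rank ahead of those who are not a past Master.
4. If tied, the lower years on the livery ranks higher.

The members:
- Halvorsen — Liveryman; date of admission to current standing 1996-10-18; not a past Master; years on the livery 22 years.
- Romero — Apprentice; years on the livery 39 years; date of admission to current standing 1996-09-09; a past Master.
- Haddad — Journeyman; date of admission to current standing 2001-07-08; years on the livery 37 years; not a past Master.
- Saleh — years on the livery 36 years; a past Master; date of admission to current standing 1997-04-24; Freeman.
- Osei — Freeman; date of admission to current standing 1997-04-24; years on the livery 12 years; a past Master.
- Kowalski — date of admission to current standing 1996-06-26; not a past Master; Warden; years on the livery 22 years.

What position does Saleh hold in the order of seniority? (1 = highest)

By standing in the guild: Kowalski (Warden); then Halvorsen (Liveryman); then Osei and Saleh (Freeman); then Haddad (Journeyman); then Romero (Apprentice).
Osei and Saleh both have date of admission to current standing 1997-04-24, so the next rule applies.
Osei and Saleh are each a past Master, so the next rule applies.
Among Osei and Saleh, by years on the livery (lower first): Osei (12 years) before Saleh (36 years).
Order: Kowalski, Halvorsen, Osei, Saleh, Haddad, Romero. So position 4.

4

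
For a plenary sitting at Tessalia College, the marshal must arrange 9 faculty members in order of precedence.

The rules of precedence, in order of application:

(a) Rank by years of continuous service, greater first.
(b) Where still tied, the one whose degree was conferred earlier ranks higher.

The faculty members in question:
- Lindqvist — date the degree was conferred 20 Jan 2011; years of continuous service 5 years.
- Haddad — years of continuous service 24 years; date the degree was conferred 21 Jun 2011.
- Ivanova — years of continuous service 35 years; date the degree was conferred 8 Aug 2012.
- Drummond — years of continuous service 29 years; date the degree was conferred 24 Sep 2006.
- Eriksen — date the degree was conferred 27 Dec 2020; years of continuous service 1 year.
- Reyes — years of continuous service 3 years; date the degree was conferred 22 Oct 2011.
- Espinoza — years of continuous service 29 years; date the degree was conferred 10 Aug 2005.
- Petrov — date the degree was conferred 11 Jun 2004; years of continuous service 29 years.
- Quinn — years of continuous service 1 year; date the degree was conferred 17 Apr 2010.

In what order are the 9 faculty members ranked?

Ivanova, Petrov, Espinoza, Drummond, Haddad, Lindqvist, Reyes, Quinn, Eriksen

By years of continuous service (higher first): Ivanova (35 years); then Petrov, Espinoza and Drummond (each 29 years); then Haddad (24 years); then Lindqvist (5 years); then Reyes (3 years); then Quinn and Eriksen (both 1 year).
Among Petrov, Espinoza and Drummond, by date the degree was conferred (earlier first): Petrov (11 Jun 2004) before Espinoza (10 Aug 2005) before Drummond (24 Sep 2006).
Among Quinn and Eriksen, by date the degree was conferred (earlier first): Quinn (17 Apr 2010) before Eriksen (27 Dec 2020).
Full order: Ivanova, Petrov, Espinoza, Drummond, Haddad, Lindqvist, Reyes, Quinn, Eriksen.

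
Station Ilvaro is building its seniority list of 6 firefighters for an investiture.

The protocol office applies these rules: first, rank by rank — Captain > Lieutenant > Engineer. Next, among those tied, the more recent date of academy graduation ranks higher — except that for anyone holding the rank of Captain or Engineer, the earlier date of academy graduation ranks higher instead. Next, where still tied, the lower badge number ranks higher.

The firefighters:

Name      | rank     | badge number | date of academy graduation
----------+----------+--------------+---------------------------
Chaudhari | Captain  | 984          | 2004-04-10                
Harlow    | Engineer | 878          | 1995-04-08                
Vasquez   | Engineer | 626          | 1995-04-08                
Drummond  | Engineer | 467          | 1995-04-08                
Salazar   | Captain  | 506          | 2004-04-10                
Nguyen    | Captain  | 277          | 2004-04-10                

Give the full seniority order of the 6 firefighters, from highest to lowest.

Nguyen, Salazar, Chaudhari, Drummond, Vasquez, Harlow

By rank: Nguyen, Salazar and Chaudhari (Captain); then Drummond, Vasquez and Harlow (Engineer).
Nguyen, Salazar and Chaudhari all have date of academy graduation 2004-04-10, so the next rule applies.
Among Nguyen, Salazar and Chaudhari, by badge number (lower first): Nguyen (277) before Salazar (506) before Chaudhari (984).
Drummond, Vasquez and Harlow all have date of academy graduation 1995-04-08, so the next rule applies.
Among Drummond, Vasquez and Harlow, by badge number (lower first): Drummond (467) before Vasquez (626) before Harlow (878).
Full order: Nguyen, Salazar, Chaudhari, Drummond, Vasquez, Harlow.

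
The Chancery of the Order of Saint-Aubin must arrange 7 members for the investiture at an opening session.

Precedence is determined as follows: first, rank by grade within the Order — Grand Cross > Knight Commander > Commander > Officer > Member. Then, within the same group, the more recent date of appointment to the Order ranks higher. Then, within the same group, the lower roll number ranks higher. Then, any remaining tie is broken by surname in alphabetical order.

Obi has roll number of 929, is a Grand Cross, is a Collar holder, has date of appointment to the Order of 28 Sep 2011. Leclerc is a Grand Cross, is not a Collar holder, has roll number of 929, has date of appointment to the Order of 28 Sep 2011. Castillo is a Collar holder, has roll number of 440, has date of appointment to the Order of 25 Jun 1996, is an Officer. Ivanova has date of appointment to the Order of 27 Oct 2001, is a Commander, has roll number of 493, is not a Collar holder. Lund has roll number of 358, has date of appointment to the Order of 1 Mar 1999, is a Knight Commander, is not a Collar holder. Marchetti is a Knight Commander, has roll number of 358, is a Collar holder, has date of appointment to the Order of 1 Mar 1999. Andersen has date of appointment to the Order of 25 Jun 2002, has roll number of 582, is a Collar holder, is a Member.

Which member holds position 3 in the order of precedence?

By grade within the Order: Leclerc and Obi (Grand Cross); then Lund and Marchetti (Knight Commander); then Ivanova (Commander); then Castillo (Officer); then Andersen (Member).
Leclerc and Obi both have date of appointment to the Order 28 Sep 2011, so the next rule applies.
Leclerc and Obi both have roll number 929, so the next rule applies.
Among Leclerc and Obi, alphabetically by surname: Leclerc before Obi.
Lund and Marchetti both have date of appointment to the Order 1 Mar 1999, so the next rule applies.
Lund and Marchetti both have roll number 358, so the next rule applies.
Among Lund and Marchetti, alphabetically by surname: Lund before Marchetti.
Order: Leclerc, Obi, Lund, Marchetti, Ivanova, Castillo, Andersen.

Lund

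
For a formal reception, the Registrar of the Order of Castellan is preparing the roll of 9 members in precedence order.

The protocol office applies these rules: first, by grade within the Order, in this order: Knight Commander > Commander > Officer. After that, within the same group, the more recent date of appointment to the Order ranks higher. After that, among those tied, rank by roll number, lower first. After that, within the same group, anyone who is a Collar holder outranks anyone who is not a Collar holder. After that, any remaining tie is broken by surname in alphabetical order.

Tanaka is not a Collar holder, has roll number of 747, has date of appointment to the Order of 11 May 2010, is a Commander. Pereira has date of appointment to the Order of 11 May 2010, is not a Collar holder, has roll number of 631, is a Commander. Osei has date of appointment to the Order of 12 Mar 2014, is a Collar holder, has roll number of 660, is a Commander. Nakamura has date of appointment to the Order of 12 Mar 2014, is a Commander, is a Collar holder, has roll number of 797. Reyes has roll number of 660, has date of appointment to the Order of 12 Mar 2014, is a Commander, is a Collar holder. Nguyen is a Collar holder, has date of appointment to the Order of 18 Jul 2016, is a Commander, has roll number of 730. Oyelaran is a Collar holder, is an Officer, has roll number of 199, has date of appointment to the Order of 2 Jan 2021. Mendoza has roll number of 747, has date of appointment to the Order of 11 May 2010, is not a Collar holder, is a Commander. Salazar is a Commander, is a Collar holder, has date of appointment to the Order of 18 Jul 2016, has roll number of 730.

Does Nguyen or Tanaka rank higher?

Nguyen

By grade within the Order: Nguyen, Salazar, Osei, Reyes, Nakamura, Pereira, Mendoza and Tanaka (Commander); then Oyelaran (Officer).
Among Nguyen, Salazar, Osei, Reyes, Nakamura, Pereira, Mendoza and Tanaka, by date of appointment to the Order (later first): Nguyen and Salazar (18 Jul 2016) before Osei, Reyes and Nakamura (12 Mar 2014) before Pereira, Mendoza and Tanaka (11 May 2010).
Nguyen and Salazar both have roll number 730, so the next rule applies.
Nguyen and Salazar are each a Collar holder, so the next rule applies.
Among Nguyen and Salazar, alphabetically by surname: Nguyen before Salazar.
Among Osei, Reyes and Nakamura, by roll number (lower first): Osei and Reyes (660) before Nakamura (797).
Osei and Reyes are each a Collar holder, so the next rule applies.
Among Osei and Reyes, alphabetically by surname: Osei before Reyes.
Among Pereira, Mendoza and Tanaka, by roll number (lower first): Pereira (631) before Mendoza and Tanaka (747).
Mendoza and Tanaka are each not a Collar holder, so the next rule applies.
Among Mendoza and Tanaka, alphabetically by surname: Mendoza before Tanaka.
So Nguyen takes precedence.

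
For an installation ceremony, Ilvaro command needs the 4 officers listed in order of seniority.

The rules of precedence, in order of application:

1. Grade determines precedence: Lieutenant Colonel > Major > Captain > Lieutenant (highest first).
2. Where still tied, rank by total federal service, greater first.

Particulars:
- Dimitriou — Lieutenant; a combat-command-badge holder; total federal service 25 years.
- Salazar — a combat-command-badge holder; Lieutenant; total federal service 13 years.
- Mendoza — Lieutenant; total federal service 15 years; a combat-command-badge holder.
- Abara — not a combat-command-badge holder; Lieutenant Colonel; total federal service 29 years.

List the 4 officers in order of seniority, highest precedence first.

Abara, Dimitriou, Mendoza, Salazar

By grade: Abara (Lieutenant Colonel); then Dimitriou, Mendoza and Salazar (Lieutenant).
Among Dimitriou, Mendoza and Salazar, by total federal service (higher first): Dimitriou (25 years) before Mendoza (15 years) before Salazar (13 years).
Full order: Abara, Dimitriou, Mendoza, Salazar.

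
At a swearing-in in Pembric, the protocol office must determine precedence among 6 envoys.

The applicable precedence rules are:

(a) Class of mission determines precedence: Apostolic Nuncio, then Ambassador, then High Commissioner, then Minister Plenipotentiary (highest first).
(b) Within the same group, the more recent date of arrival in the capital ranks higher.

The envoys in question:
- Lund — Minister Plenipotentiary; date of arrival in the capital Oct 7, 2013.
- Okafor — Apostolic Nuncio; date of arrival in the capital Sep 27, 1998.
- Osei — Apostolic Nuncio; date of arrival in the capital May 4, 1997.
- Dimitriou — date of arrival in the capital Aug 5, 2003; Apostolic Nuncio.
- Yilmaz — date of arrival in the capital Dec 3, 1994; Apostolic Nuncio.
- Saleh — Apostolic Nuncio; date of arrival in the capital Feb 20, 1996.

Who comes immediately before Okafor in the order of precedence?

Dimitriou

By class of mission: Dimitriou, Okafor, Osei, Saleh and Yilmaz (Apostolic Nuncio); then Lund (Minister Plenipotentiary).
Among Dimitriou, Okafor, Osei, Saleh and Yilmaz, by date of arrival in the capital (later first): Dimitriou (Aug 5, 2003) before Okafor (Sep 27, 1998) before Osei (May 4, 1997) before Saleh (Feb 20, 1996) before Yilmaz (Dec 3, 1994).
Order: Dimitriou, Okafor, Osei, Saleh, Yilmaz, Lund.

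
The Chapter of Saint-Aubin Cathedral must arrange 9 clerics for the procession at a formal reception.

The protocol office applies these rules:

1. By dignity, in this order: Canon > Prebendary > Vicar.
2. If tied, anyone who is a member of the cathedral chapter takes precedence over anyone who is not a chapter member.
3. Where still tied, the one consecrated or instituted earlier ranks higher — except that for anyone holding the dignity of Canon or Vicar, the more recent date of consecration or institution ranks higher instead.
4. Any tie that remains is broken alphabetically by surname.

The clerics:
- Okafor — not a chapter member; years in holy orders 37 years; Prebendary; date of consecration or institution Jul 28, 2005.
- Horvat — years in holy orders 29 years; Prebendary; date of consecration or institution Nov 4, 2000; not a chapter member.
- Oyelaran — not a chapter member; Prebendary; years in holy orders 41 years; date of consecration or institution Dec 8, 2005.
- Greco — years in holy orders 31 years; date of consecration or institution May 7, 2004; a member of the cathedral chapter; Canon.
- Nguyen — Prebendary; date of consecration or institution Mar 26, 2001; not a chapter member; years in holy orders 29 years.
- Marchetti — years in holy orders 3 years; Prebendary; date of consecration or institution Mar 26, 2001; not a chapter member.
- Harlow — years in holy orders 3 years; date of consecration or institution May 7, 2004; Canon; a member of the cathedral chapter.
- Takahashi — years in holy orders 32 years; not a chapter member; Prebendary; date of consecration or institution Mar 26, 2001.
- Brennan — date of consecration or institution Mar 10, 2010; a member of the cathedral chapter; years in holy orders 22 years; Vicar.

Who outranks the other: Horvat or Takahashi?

By dignity: Greco and Harlow (Canon); then Horvat, Marchetti, Nguyen, Takahashi, Okafor and Oyelaran (Prebendary); then Brennan (Vicar).
Greco and Harlow are each a member of the cathedral chapter, so the next rule applies.
Greco and Harlow both have date of consecration or institution May 7, 2004, so the next rule applies.
Among Greco and Harlow, alphabetically by surname: Greco before Harlow.
Horvat, Marchetti, Nguyen, Takahashi, Okafor and Oyelaran are each not a chapter member, so the next rule applies.
Among Horvat, Marchetti, Nguyen, Takahashi, Okafor and Oyelaran, by date of consecration or institution (earlier first): Horvat (Nov 4, 2000) before Marchetti, Nguyen and Takahashi (Mar 26, 2001) before Okafor (Jul 28, 2005) before Oyelaran (Dec 8, 2005).
Among Marchetti, Nguyen and Takahashi, alphabetically by surname: Marchetti before Nguyen before Takahashi.
So Horvat takes precedence.

Horvat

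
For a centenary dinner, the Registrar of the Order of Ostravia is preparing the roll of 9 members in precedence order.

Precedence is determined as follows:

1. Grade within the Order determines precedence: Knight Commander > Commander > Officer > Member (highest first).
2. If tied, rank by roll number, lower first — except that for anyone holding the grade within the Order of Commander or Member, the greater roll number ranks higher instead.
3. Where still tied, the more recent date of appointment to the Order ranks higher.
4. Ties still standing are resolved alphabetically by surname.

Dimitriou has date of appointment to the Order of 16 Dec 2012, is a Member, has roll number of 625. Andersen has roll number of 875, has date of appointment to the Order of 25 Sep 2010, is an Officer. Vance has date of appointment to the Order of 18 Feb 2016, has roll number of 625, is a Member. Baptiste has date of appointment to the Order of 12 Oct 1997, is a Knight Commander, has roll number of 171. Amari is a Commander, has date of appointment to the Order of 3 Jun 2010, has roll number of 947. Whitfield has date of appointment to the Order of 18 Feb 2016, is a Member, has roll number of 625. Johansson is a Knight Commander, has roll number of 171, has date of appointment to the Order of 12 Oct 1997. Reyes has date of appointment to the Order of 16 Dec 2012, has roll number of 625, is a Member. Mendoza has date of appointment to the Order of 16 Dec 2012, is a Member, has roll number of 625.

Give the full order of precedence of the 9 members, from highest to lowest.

Baptiste, Johansson, Amari, Andersen, Vance, Whitfield, Dimitriou, Mendoza, Reyes

By grade within the Order: Baptiste and Johansson (Knight Commander); then Amari (Commander); then Andersen (Officer); then Vance, Whitfield, Dimitriou, Mendoza and Reyes (Member).
Baptiste and Johansson both have roll number 171, so the next rule applies.
Baptiste and Johansson both have date of appointment to the Order 12 Oct 1997, so the next rule applies.
Among Baptiste and Johansson, alphabetically by surname: Baptiste before Johansson.
Vance, Whitfield, Dimitriou, Mendoza and Reyes all have roll number 625, so the next rule applies.
Among Vance, Whitfield, Dimitriou, Mendoza and Reyes, by date of appointment to the Order (later first): Vance and Whitfield (18 Feb 2016) before Dimitriou, Mendoza and Reyes (16 Dec 2012).
Among Vance and Whitfield, alphabetically by surname: Vance before Whitfield.
Among Dimitriou, Mendoza and Reyes, alphabetically by surname: Dimitriou before Mendoza before Reyes.
Full order: Baptiste, Johansson, Amari, Andersen, Vance, Whitfield, Dimitriou, Mendoza, Reyes.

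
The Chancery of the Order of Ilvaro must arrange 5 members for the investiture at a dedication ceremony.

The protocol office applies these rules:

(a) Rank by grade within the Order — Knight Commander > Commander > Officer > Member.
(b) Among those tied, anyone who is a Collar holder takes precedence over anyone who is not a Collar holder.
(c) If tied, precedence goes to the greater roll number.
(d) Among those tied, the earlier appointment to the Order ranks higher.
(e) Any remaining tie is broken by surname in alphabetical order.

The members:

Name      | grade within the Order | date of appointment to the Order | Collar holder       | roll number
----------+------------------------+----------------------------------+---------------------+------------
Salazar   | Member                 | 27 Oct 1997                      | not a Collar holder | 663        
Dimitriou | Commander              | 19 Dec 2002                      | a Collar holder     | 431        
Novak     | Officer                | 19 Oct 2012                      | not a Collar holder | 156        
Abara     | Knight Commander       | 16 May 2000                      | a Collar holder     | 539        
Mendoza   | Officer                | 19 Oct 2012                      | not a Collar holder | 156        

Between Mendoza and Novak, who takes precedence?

Mendoza

By grade within the Order: Abara (Knight Commander); then Dimitriou (Commander); then Mendoza and Novak (Officer); then Salazar (Member).
Mendoza and Novak are each not a Collar holder, so the next rule applies.
Mendoza and Novak both have roll number 156, so the next rule applies.
Mendoza and Novak both have date of appointment to the Order 19 Oct 2012, so the next rule applies.
Among Mendoza and Novak, alphabetically by surname: Mendoza before Novak.
So Mendoza takes precedence.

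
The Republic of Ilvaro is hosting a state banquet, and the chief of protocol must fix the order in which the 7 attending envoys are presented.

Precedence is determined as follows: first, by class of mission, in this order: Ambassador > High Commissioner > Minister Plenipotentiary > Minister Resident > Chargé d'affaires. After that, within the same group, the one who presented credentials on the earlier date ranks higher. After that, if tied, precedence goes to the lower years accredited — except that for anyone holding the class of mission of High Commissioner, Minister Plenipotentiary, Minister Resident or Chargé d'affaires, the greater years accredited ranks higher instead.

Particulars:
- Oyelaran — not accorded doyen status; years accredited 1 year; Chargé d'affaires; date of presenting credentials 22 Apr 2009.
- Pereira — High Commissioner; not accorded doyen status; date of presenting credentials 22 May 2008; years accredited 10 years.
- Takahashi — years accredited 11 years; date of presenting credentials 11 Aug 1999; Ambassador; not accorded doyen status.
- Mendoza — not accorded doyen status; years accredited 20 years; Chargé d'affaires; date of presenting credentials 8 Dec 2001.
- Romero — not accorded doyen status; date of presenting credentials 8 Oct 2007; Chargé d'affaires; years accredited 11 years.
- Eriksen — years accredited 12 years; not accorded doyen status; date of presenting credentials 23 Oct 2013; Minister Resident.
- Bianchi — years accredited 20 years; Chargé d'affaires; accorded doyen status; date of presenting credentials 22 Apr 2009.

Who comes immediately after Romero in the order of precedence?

Bianchi

By class of mission: Takahashi (Ambassador); then Pereira (High Commissioner); then Eriksen (Minister Resident); then Mendoza, Romero, Bianchi and Oyelaran (Chargé d'affaires).
Among Mendoza, Romero, Bianchi and Oyelaran, by date of presenting credentials (earlier first): Mendoza (8 Dec 2001) before Romero (8 Oct 2007) before Bianchi and Oyelaran (22 Apr 2009).
Among Bianchi and Oyelaran, by years accredited (higher first) (reversed rule for this group): Bianchi (20 years) before Oyelaran (1 year).
Order: Takahashi, Pereira, Eriksen, Mendoza, Romero, Bianchi, Oyelaran.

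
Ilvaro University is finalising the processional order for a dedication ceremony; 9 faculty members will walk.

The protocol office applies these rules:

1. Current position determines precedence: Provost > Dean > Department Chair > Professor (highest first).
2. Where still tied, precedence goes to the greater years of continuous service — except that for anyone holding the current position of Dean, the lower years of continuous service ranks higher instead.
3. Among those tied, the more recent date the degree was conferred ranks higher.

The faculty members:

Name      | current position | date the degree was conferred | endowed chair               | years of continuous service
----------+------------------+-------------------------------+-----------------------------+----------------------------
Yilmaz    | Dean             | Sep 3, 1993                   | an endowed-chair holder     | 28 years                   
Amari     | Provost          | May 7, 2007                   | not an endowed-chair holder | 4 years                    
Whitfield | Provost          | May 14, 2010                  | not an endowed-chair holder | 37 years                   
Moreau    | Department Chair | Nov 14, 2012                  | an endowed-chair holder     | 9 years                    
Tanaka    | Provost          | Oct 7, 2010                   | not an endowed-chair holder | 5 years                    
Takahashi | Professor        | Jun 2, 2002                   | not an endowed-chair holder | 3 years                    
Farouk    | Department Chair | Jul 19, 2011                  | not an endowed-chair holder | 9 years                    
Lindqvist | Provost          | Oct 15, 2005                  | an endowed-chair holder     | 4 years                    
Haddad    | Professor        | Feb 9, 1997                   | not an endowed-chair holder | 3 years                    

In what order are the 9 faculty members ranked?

Whitfield, Tanaka, Amari, Lindqvist, Yilmaz, Moreau, Farouk, Takahashi, Haddad

By current position: Whitfield, Tanaka, Amari and Lindqvist (Provost); then Yilmaz (Dean); then Moreau and Farouk (Department Chair); then Takahashi and Haddad (Professor).
Among Whitfield, Tanaka, Amari and Lindqvist, by years of continuous service (higher first): Whitfield (37 years) before Tanaka (5 years) before Amari and Lindqvist (4 years).
Among Amari and Lindqvist, by date the degree was conferred (later first): Amari (May 7, 2007) before Lindqvist (Oct 15, 2005).
Moreau and Farouk both have years of continuous service 9 years, so the next rule applies.
Among Moreau and Farouk, by date the degree was conferred (later first): Moreau (Nov 14, 2012) before Farouk (Jul 19, 2011).
Takahashi and Haddad both have years of continuous service 3 years, so the next rule applies.
Among Takahashi and Haddad, by date the degree was conferred (later first): Takahashi (Jun 2, 2002) before Haddad (Feb 9, 1997).
Full order: Whitfield, Tanaka, Amari, Lindqvist, Yilmaz, Moreau, Farouk, Takahashi, Haddad.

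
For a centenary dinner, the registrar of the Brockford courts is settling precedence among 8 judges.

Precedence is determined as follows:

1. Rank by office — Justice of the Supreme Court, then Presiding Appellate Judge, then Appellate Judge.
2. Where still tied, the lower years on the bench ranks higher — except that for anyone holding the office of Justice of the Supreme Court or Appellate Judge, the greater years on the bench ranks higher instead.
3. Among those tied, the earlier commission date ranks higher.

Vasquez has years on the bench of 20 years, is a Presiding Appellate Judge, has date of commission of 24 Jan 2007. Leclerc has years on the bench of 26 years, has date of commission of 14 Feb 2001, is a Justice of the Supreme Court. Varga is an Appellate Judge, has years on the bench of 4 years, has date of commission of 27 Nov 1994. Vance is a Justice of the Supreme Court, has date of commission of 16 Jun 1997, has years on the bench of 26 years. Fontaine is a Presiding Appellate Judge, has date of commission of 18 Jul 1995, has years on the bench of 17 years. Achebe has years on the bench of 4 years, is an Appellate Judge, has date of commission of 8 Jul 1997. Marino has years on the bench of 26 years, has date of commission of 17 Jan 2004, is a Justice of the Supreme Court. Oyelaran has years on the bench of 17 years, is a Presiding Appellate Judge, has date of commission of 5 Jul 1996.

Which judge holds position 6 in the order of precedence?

By office: Vance, Leclerc and Marino (Justice of the Supreme Court); then Fontaine, Oyelaran and Vasquez (Presiding Appellate Judge); then Varga and Achebe (Appellate Judge).
Vance, Leclerc and Marino all have years on the bench 26 years, so the next rule applies.
Among Vance, Leclerc and Marino, by date of commission (earlier first): Vance (16 Jun 1997) before Leclerc (14 Feb 2001) before Marino (17 Jan 2004).
Among Fontaine, Oyelaran and Vasquez, by years on the bench (lower first): Fontaine and Oyelaran (17 years) before Vasquez (20 years).
Among Fontaine and Oyelaran, by date of commission (earlier first): Fontaine (18 Jul 1995) before Oyelaran (5 Jul 1996).
Varga and Achebe both have years on the bench 4 years, so the next rule applies.
Among Varga and Achebe, by date of commission (earlier first): Varga (27 Nov 1994) before Achebe (8 Jul 1997).
Order: Vance, Leclerc, Marino, Fontaine, Oyelaran, Vasquez, Varga, Achebe.

Vasquez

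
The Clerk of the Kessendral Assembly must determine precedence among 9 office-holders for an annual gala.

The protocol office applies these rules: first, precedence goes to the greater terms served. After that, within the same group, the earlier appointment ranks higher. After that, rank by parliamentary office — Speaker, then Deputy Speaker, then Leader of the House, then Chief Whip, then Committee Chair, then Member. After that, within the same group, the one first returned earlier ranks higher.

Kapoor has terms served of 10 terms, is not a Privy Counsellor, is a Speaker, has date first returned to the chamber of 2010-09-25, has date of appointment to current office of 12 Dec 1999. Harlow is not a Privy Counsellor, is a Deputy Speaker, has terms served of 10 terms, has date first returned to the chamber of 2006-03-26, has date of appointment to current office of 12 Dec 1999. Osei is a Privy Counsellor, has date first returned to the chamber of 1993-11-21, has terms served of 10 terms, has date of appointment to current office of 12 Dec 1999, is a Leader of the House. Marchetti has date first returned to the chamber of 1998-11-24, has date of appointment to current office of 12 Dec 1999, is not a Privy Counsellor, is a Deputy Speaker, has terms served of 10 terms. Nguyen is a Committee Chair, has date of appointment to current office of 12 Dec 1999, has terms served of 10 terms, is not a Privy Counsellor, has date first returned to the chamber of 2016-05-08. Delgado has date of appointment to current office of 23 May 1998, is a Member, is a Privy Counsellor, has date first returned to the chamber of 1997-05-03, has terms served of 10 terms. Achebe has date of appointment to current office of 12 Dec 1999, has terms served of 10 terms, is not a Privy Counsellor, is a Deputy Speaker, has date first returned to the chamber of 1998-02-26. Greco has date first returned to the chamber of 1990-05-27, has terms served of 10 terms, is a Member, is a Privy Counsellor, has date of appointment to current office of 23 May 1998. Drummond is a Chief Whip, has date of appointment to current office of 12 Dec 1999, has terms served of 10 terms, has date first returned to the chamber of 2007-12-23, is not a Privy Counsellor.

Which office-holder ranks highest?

Greco

By terms served (higher first): Greco, Delgado, Kapoor, Achebe, Marchetti, Harlow, Osei, Drummond and Nguyen (each 10 terms).
Among Greco, Delgado, Kapoor, Achebe, Marchetti, Harlow, Osei, Drummond and Nguyen, by date of appointment to current office (earlier first): Greco and Delgado (23 May 1998) before Kapoor, Achebe, Marchetti, Harlow, Osei, Drummond and Nguyen (12 Dec 1999).
Greco and Delgado are each Member, so the next rule applies.
Among Greco and Delgado, by date first returned to the chamber (earlier first): Greco (1990-05-27) before Delgado (1997-05-03).
Among Kapoor, Achebe, Marchetti, Harlow, Osei, Drummond and Nguyen, by parliamentary office: Kapoor (Speaker) before Achebe, Marchetti and Harlow (Deputy Speaker) before Osei (Leader of the House) before Drummond (Chief Whip) before Nguyen (Committee Chair).
Among Achebe, Marchetti and Harlow, by date first returned to the chamber (earlier first): Achebe (1998-02-26) before Marchetti (1998-11-24) before Harlow (2006-03-26).
Order: Greco, Delgado, Kapoor, Achebe, Marchetti, Harlow, Osei, Drummond, Nguyen.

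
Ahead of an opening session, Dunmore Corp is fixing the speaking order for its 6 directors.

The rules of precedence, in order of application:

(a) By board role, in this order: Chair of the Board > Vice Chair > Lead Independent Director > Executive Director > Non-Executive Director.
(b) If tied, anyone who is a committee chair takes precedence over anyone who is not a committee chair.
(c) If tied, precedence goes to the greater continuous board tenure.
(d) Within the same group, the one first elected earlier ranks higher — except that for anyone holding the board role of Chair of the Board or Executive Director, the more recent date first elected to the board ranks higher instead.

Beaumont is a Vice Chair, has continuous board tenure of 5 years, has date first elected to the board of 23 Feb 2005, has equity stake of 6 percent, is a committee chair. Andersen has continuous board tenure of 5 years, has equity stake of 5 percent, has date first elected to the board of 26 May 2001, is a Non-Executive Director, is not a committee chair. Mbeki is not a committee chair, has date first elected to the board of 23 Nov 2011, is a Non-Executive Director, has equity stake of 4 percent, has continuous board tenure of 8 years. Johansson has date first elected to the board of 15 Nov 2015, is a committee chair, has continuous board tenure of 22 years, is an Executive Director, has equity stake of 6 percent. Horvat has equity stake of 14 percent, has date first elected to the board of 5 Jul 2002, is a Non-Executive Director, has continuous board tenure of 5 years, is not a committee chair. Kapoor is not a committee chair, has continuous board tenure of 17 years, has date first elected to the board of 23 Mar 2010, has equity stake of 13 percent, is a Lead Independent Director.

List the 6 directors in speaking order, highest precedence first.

By board role: Beaumont (Vice Chair); then Kapoor (Lead Independent Director); then Johansson (Executive Director); then Mbeki, Andersen and Horvat (Non-Executive Director).
Mbeki, Andersen and Horvat are each not a committee chair, so the next rule applies.
Among Mbeki, Andersen and Horvat, by continuous board tenure (higher first): Mbeki (8 years) before Andersen and Horvat (5 years).
Among Andersen and Horvat, by date first elected to the board (earlier first): Andersen (26 May 2001) before Horvat (5 Jul 2002).
Full order: Beaumont, Kapoor, Johansson, Mbeki, Andersen, Horvat.

Beaumont, Kapoor, Johansson, Mbeki, Andersen, Horvat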